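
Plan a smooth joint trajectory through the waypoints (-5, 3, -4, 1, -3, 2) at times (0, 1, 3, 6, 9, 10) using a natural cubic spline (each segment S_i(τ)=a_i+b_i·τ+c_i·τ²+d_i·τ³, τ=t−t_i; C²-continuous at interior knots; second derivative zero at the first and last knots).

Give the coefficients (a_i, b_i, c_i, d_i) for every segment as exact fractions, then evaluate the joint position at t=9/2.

  seg 0: a=-5 b=22927/2220 c=0 d=-5167/2220
  seg 1: a=3 b=3713/1110 c=-5167/740 d=7903/4440
  seg 2: a=-4 b=-358/111 c=684/185 d=-31/45
  seg 3: a=1 b=199/555 c=-463/185 d=1076/1665
  seg 4: a=-3 b=1549/555 c=613/185 d=-613/555
S(9/2) = -4209/1480

Δ: Δ0=8, Δ1=-7/2, Δ2=5/3, Δ3=-4/3, Δ4=5
row 1: diag=6, rhs=-69; c'=1/3, d'=-23/2
row 2: denom=10−2·1/3=28/3; d'=(31−2·-23/2)/(28/3)=81/14
row 3: denom=12−3·9/28=309/28; d'=(-18−3·81/14)/(309/28)=-330/103
row 4: denom=8−3·28/103=740/103; d'=(38−3·-330/103)/(740/103)=1226/185
back: M4=1226/185
back: M3=-330/103−28/103·1226/185=-926/185
back: M2=81/14−9/28·-926/185=1368/185
back: M1=-23/2−1/3·1368/185=-5167/370
M: M0=0, M1=-5167/370, M2=1368/185, M3=-926/185, M4=1226/185, M5=0
seg 0: a=-5, c=M0/2=0, d=(M1−M0)/(6·1)=-5167/2220, b=Δ0−h0·(2M0+M1)/6=22927/2220
seg 1: a=3, c=M1/2=-5167/740, d=(M2−M1)/(6·2)=7903/4440, b=Δ1−h1·(2M1+M2)/6=3713/1110
seg 2: a=-4, c=M2/2=684/185, d=(M3−M2)/(6·3)=-31/45, b=Δ2−h2·(2M2+M3)/6=-358/111
seg 3: a=1, c=M3/2=-463/185, d=(M4−M3)/(6·3)=1076/1665, b=Δ3−h3·(2M3+M4)/6=199/555
seg 4: a=-3, c=M4/2=613/185, d=(M5−M4)/(6·1)=-613/555, b=Δ4−h4·(2M4+M5)/6=1549/555
t_q=9/2 → seg 2, τ=3/2; S=-4+-358/111·τ+684/185·τ²+-31/45·τ³=-4209/1480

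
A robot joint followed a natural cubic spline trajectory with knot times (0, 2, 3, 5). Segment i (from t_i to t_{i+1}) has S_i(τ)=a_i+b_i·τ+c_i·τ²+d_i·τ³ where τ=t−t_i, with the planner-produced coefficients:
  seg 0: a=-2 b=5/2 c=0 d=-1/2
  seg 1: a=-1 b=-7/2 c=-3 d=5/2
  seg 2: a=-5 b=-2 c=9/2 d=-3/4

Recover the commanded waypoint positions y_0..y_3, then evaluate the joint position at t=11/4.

y_0 = S_0(0) = a_0 = -2
y_1 = S_1(0) = a_1 = -1
y_2 = S_2(0) = a_2 = -5
y_3 = S_2(2) = 3
t_q=11/4 is in segment 1 (τ=3/4); S_1(τ)=-545/128

y_0=-2 y_1=-1 y_2=-5 y_3=3
S(11/4) = -545/128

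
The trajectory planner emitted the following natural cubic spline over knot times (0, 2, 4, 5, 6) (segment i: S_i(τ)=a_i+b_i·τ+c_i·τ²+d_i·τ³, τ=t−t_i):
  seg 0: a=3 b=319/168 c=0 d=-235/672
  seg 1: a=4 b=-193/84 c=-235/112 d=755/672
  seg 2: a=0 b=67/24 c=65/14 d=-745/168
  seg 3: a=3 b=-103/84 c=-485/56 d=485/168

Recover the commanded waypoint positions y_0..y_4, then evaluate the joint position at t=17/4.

y_0=3 y_1=4 y_2=0 y_3=3 y_4=-4
S(17/4) = 3293/3584

y_0 = S_0(0) = a_0 = 3
y_1 = S_1(0) = a_1 = 4
y_2 = S_2(0) = a_2 = 0
y_3 = S_3(0) = a_3 = 3
y_4 = S_3(1) = -4
t_q=17/4 is in segment 2 (τ=1/4); S_2(τ)=3293/3584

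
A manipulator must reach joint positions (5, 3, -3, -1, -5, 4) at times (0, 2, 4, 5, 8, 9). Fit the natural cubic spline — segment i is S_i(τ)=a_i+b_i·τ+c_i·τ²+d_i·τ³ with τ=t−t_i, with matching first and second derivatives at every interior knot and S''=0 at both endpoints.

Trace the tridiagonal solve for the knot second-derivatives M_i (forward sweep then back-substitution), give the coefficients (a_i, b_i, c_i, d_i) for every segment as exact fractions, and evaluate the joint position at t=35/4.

  seg 0: a=5 b=197/1767 c=0 d=-491/1767
  seg 1: a=3 b=-5695/1767 c=-982/589 d=3143/3534
  seg 2: a=-3 b=1379/1767 c=2161/589 d=-4328/1767
  seg 3: a=-1 b=1361/1767 c=-2167/589 d=1754/1767
  seg 4: a=-5 b=9713/1767 c=3095/589 d=-3095/1767
S(35/4) = 50493/37696

Δ: Δ0=-1, Δ1=-3, Δ2=2, Δ3=-4/3, Δ4=9
row 1: diag=8, rhs=-12; c'=1/4, d'=-3/2
row 2: denom=6−2·1/4=11/2; d'=(30−2·-3/2)/(11/2)=6
row 3: denom=8−1·2/11=86/11; d'=(-20−1·6)/(86/11)=-143/43
row 4: denom=8−3·33/86=589/86; d'=(62−3·-143/43)/(589/86)=6190/589
back: M4=6190/589
back: M3=-143/43−33/86·6190/589=-4334/589
back: M2=6−2/11·-4334/589=4322/589
back: M1=-3/2−1/4·4322/589=-1964/589
M: M0=0, M1=-1964/589, M2=4322/589, M3=-4334/589, M4=6190/589, M5=0
seg 0: a=5, c=M0/2=0, d=(M1−M0)/(6·2)=-491/1767, b=Δ0−h0·(2M0+M1)/6=197/1767
seg 1: a=3, c=M1/2=-982/589, d=(M2−M1)/(6·2)=3143/3534, b=Δ1−h1·(2M1+M2)/6=-5695/1767
seg 2: a=-3, c=M2/2=2161/589, d=(M3−M2)/(6·1)=-4328/1767, b=Δ2−h2·(2M2+M3)/6=1379/1767
seg 3: a=-1, c=M3/2=-2167/589, d=(M4−M3)/(6·3)=1754/1767, b=Δ3−h3·(2M3+M4)/6=1361/1767
seg 4: a=-5, c=M4/2=3095/589, d=(M5−M4)/(6·1)=-3095/1767, b=Δ4−h4·(2M4+M5)/6=9713/1767
t_q=35/4 → seg 4, τ=3/4; S=-5+9713/1767·τ+3095/589·τ²+-3095/1767·τ³=50493/37696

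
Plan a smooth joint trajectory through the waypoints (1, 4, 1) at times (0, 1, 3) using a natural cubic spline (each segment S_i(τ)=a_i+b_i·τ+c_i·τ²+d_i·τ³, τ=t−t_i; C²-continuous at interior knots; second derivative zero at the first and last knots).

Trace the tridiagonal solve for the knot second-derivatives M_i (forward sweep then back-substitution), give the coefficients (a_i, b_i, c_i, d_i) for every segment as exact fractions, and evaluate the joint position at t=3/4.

  seg 0: a=1 b=15/4 c=0 d=-3/4
  seg 1: a=4 b=3/2 c=-9/4 d=3/8
S(3/4) = 895/256

Δ: Δ0=3, Δ1=-3/2
row 1: diag=6, rhs=-27; c'=1/3, d'=-9/2
back: M1=-9/2
M: M0=0, M1=-9/2, M2=0
seg 0: a=1, c=M0/2=0, d=(M1−M0)/(6·1)=-3/4, b=Δ0−h0·(2M0+M1)/6=15/4
seg 1: a=4, c=M1/2=-9/4, d=(M2−M1)/(6·2)=3/8, b=Δ1−h1·(2M1+M2)/6=3/2
t_q=3/4 → seg 0, τ=3/4; S=1+15/4·τ+0·τ²+-3/4·τ³=895/256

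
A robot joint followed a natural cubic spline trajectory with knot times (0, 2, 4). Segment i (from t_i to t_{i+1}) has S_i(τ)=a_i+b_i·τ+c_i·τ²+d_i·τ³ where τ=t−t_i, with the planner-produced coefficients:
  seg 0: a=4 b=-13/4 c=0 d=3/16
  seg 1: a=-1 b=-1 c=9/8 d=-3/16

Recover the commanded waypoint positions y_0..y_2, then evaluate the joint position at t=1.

y_0=4 y_1=-1 y_2=0
S(1) = 15/16

y_0 = S_0(0) = a_0 = 4
y_1 = S_1(0) = a_1 = -1
y_2 = S_1(2) = 0
t_q=1 is in segment 0 (τ=1); S_0(τ)=15/16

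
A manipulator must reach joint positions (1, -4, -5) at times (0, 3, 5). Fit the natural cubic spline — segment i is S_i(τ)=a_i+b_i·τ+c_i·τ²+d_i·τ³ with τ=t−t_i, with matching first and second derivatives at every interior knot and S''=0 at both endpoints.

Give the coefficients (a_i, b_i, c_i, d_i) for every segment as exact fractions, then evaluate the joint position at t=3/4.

Δ: Δ0=-5/3, Δ1=-1/2
row 1: diag=10, rhs=7; c'=1/5, d'=7/10
back: M1=7/10
M: M0=0, M1=7/10, M2=0
seg 0: a=1, c=M0/2=0, d=(M1−M0)/(6·3)=7/180, b=Δ0−h0·(2M0+M1)/6=-121/60
seg 1: a=-4, c=M1/2=7/20, d=(M2−M1)/(6·2)=-7/120, b=Δ1−h1·(2M1+M2)/6=-29/30
t_q=3/4 → seg 0, τ=3/4; S=1+-121/60·τ+0·τ²+7/180·τ³=-127/256

  seg 0: a=1 b=-121/60 c=0 d=7/180
  seg 1: a=-4 b=-29/30 c=7/20 d=-7/120
S(3/4) = -127/256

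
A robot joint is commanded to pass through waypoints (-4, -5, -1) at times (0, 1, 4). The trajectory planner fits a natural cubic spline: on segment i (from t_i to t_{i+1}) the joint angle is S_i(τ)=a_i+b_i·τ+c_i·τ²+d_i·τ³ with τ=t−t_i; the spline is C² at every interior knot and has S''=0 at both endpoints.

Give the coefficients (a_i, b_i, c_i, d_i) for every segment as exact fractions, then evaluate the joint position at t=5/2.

Δ: Δ0=-1, Δ1=4/3
row 1: diag=8, rhs=14; c'=3/8, d'=7/4
back: M1=7/4
M: M0=0, M1=7/4, M2=0
seg 0: a=-4, c=M0/2=0, d=(M1−M0)/(6·1)=7/24, b=Δ0−h0·(2M0+M1)/6=-31/24
seg 1: a=-5, c=M1/2=7/8, d=(M2−M1)/(6·3)=-7/72, b=Δ1−h1·(2M1+M2)/6=-5/12
t_q=5/2 → seg 1, τ=3/2; S=-5+-5/12·τ+7/8·τ²+-7/72·τ³=-255/64

  seg 0: a=-4 b=-31/24 c=0 d=7/24
  seg 1: a=-5 b=-5/12 c=7/8 d=-7/72
S(5/2) = -255/64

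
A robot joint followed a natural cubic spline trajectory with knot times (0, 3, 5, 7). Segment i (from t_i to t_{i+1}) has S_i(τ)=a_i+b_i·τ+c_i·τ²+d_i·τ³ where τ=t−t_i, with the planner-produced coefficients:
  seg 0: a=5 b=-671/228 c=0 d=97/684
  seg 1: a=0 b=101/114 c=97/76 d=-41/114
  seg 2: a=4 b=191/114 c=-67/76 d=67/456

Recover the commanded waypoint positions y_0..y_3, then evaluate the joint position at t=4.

y_0=5 y_1=0 y_2=4 y_3=5
S(4) = 137/76

y_0 = S_0(0) = a_0 = 5
y_1 = S_1(0) = a_1 = 0
y_2 = S_2(0) = a_2 = 4
y_3 = S_2(2) = 5
t_q=4 is in segment 1 (τ=1); S_1(τ)=137/76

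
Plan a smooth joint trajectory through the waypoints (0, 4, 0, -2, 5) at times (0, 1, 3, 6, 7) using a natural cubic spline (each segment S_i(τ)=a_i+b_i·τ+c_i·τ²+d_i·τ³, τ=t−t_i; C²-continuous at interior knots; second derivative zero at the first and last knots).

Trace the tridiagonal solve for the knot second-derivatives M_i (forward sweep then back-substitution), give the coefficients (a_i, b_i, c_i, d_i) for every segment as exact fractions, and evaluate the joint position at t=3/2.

Δ: Δ0=4, Δ1=-2, Δ2=-2/3, Δ3=7
row 1: diag=6, rhs=-36; c'=1/3, d'=-6
row 2: denom=10−2·1/3=28/3; d'=(8−2·-6)/(28/3)=15/7
row 3: denom=8−3·9/28=197/28; d'=(46−3·15/7)/(197/28)=1108/197
back: M3=1108/197
back: M2=15/7−9/28·1108/197=66/197
back: M1=-6−1/3·66/197=-1204/197
M: M0=0, M1=-1204/197, M2=66/197, M3=1108/197, M4=0
seg 0: a=0, c=M0/2=0, d=(M1−M0)/(6·1)=-602/591, b=Δ0−h0·(2M0+M1)/6=2966/591
seg 1: a=4, c=M1/2=-602/197, d=(M2−M1)/(6·2)=635/1182, b=Δ1−h1·(2M1+M2)/6=1160/591
seg 2: a=0, c=M2/2=33/197, d=(M3−M2)/(6·3)=521/1773, b=Δ2−h2·(2M2+M3)/6=-2254/591
seg 3: a=-2, c=M3/2=554/197, d=(M4−M3)/(6·1)=-554/591, b=Δ3−h3·(2M3+M4)/6=3029/591
t_q=3/2 → seg 1, τ=1/2; S=4+1160/591·τ+-602/197·τ²+635/1182·τ³=13505/3152

  seg 0: a=0 b=2966/591 c=0 d=-602/591
  seg 1: a=4 b=1160/591 c=-602/197 d=635/1182
  seg 2: a=0 b=-2254/591 c=33/197 d=521/1773
  seg 3: a=-2 b=3029/591 c=554/197 d=-554/591
S(3/2) = 13505/3152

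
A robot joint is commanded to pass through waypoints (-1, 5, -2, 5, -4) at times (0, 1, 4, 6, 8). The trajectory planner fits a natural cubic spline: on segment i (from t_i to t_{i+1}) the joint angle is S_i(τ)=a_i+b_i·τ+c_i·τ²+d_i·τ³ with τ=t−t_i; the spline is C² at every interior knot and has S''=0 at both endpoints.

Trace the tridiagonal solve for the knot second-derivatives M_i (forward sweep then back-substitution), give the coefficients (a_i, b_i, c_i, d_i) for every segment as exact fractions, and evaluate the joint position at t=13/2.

Δ: Δ0=6, Δ1=-7/3, Δ2=7/2, Δ3=-9/2
row 1: diag=8, rhs=-50; c'=3/8, d'=-25/4
row 2: denom=10−3·3/8=71/8; d'=(35−3·-25/4)/(71/8)=430/71
row 3: denom=8−2·16/71=536/71; d'=(-48−2·430/71)/(536/71)=-1067/134
back: M3=-1067/134
back: M2=430/71−16/71·-1067/134=526/67
back: M1=-25/4−3/8·526/67=-616/67
M: M0=0, M1=-616/67, M2=526/67, M3=-1067/134, M4=0
seg 0: a=-1, c=M0/2=0, d=(M1−M0)/(6·1)=-308/201, b=Δ0−h0·(2M0+M1)/6=1514/201
seg 1: a=5, c=M1/2=-308/67, d=(M2−M1)/(6·3)=571/603, b=Δ1−h1·(2M1+M2)/6=590/201
seg 2: a=-2, c=M2/2=263/67, d=(M3−M2)/(6·2)=-2119/1608, b=Δ2−h2·(2M2+M3)/6=185/201
seg 3: a=5, c=M3/2=-1067/268, d=(M4−M3)/(6·2)=1067/1608, b=Δ3−h3·(2M3+M4)/6=325/402
t_q=13/2 → seg 3, τ=1/2; S=5+325/402·τ+-1067/268·τ²+1067/1608·τ³=19261/4288

  seg 0: a=-1 b=1514/201 c=0 d=-308/201
  seg 1: a=5 b=590/201 c=-308/67 d=571/603
  seg 2: a=-2 b=185/201 c=263/67 d=-2119/1608
  seg 3: a=5 b=325/402 c=-1067/268 d=1067/1608
S(13/2) = 19261/4288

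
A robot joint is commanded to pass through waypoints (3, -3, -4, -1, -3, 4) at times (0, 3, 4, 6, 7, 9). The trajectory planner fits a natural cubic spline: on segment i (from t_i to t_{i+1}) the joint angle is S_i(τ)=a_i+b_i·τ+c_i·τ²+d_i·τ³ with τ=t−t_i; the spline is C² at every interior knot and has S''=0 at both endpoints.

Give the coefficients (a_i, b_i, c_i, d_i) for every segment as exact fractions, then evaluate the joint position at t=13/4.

Δ: Δ0=-2, Δ1=-1, Δ2=3/2, Δ3=-2, Δ4=7/2
row 1: diag=8, rhs=6; c'=1/8, d'=3/4
row 2: denom=6−1·1/8=47/8; d'=(15−1·3/4)/(47/8)=114/47
row 3: denom=6−2·16/47=250/47; d'=(-21−2·114/47)/(250/47)=-243/50
row 4: denom=6−1·47/250=1453/250; d'=(33−1·-243/50)/(1453/250)=9465/1453
back: M4=9465/1453
back: M3=-243/50−47/250·9465/1453=-8841/1453
back: M2=114/47−16/47·-8841/1453=6534/1453
back: M1=3/4−1/8·6534/1453=273/1453
M: M0=0, M1=273/1453, M2=6534/1453, M3=-8841/1453, M4=9465/1453, M5=0
seg 0: a=3, c=M0/2=0, d=(M1−M0)/(6·3)=91/8718, b=Δ0−h0·(2M0+M1)/6=-6085/2906
seg 1: a=-3, c=M1/2=273/2906, d=(M2−M1)/(6·1)=2087/2906, b=Δ1−h1·(2M1+M2)/6=-2633/1453
seg 2: a=-4, c=M2/2=3267/1453, d=(M3−M2)/(6·2)=-5125/5812, b=Δ2−h2·(2M2+M3)/6=1541/2906
seg 3: a=-1, c=M3/2=-8841/2906, d=(M4−M3)/(6·1)=3051/1453, b=Δ3−h3·(2M3+M4)/6=-3073/2906
seg 4: a=-3, c=M4/2=9465/2906, d=(M5−M4)/(6·2)=-3155/5812, b=Δ4−h4·(2M4+M5)/6=-2449/2906
t_q=13/4 → seg 1, τ=1/4; S=-3+-2633/1453·τ+273/2906·τ²+2087/2906·τ³=-639029/185984

  seg 0: a=3 b=-6085/2906 c=0 d=91/8718
  seg 1: a=-3 b=-2633/1453 c=273/2906 d=2087/2906
  seg 2: a=-4 b=1541/2906 c=3267/1453 d=-5125/5812
  seg 3: a=-1 b=-3073/2906 c=-8841/2906 d=3051/1453
  seg 4: a=-3 b=-2449/2906 c=9465/2906 d=-3155/5812
S(13/4) = -639029/185984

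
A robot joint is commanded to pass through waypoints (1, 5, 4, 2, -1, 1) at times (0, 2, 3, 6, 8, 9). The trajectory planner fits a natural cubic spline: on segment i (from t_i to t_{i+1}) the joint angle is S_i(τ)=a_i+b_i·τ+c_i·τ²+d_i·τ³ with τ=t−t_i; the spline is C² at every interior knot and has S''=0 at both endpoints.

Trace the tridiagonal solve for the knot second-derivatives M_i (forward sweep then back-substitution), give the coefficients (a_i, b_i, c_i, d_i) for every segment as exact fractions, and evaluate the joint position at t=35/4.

Δ: Δ0=2, Δ1=-1, Δ2=-2/3, Δ3=-3/2, Δ4=2
row 1: diag=6, rhs=-18; c'=1/6, d'=-3
row 2: denom=8−1·1/6=47/6; d'=(2−1·-3)/(47/6)=30/47
row 3: denom=10−3·18/47=416/47; d'=(-5−3·30/47)/(416/47)=-25/32
row 4: denom=6−2·47/208=577/104; d'=(21−2·-25/32)/(577/104)=4693/1154
back: M4=4693/1154
back: M3=-25/32−47/208·4693/1154=-981/577
back: M2=30/47−18/47·-981/577=744/577
back: M1=-3−1/6·744/577=-1855/577
M: M0=0, M1=-1855/577, M2=744/577, M3=-981/577, M4=4693/1154, M5=0
seg 0: a=1, c=M0/2=0, d=(M1−M0)/(6·2)=-1855/6924, b=Δ0−h0·(2M0+M1)/6=5317/1731
seg 1: a=5, c=M1/2=-1855/1154, d=(M2−M1)/(6·1)=2599/3462, b=Δ1−h1·(2M1+M2)/6=-248/1731
seg 2: a=4, c=M2/2=372/577, d=(M3−M2)/(6·3)=-575/3462, b=Δ2−h2·(2M2+M3)/6=-3829/3462
seg 3: a=2, c=M3/2=-981/1154, d=(M4−M3)/(6·2)=6655/13848, b=Δ3−h3·(2M3+M4)/6=-2981/1731
seg 4: a=-1, c=M4/2=4693/2308, d=(M5−M4)/(6·1)=-4693/6924, b=Δ4−h4·(2M4+M5)/6=2231/3462
t_q=35/4 → seg 4, τ=3/4; S=-1+2231/3462·τ+4693/2308·τ²+-4693/6924·τ³=50391/147712

  seg 0: a=1 b=5317/1731 c=0 d=-1855/6924
  seg 1: a=5 b=-248/1731 c=-1855/1154 d=2599/3462
  seg 2: a=4 b=-3829/3462 c=372/577 d=-575/3462
  seg 3: a=2 b=-2981/1731 c=-981/1154 d=6655/13848
  seg 4: a=-1 b=2231/3462 c=4693/2308 d=-4693/6924
S(35/4) = 50391/147712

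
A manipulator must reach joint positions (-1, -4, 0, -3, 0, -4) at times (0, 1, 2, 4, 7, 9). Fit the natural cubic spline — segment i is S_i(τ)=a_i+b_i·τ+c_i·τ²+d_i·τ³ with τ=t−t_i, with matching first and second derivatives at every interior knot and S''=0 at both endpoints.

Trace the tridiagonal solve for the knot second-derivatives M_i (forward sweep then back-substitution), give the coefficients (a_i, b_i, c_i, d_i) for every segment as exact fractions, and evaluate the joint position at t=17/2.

Δ: Δ0=-3, Δ1=4, Δ2=-3/2, Δ3=1, Δ4=-2
row 1: diag=4, rhs=42; c'=1/4, d'=21/2
row 2: denom=6−1·1/4=23/4; d'=(-33−1·21/2)/(23/4)=-174/23
row 3: denom=10−2·8/23=214/23; d'=(15−2·-174/23)/(214/23)=693/214
row 4: denom=10−3·69/214=1933/214; d'=(-18−3·693/214)/(1933/214)=-5931/1933
back: M4=-5931/1933
back: M3=693/214−69/214·-5931/1933=8172/1933
back: M2=-174/23−8/23·8172/1933=-17466/1933
back: M1=21/2−1/4·-17466/1933=24663/1933
M: M0=0, M1=24663/1933, M2=-17466/1933, M3=8172/1933, M4=-5931/1933, M5=0
seg 0: a=-1, c=M0/2=0, d=(M1−M0)/(6·1)=8221/3866, b=Δ0−h0·(2M0+M1)/6=-19819/3866
seg 1: a=-4, c=M1/2=24663/3866, d=(M2−M1)/(6·1)=-14043/3866, b=Δ1−h1·(2M1+M2)/6=2422/1933
seg 2: a=0, c=M2/2=-8733/1933, d=(M3−M2)/(6·2)=4273/3866, b=Δ2−h2·(2M2+M3)/6=12041/3866
seg 3: a=-3, c=M3/2=4086/1933, d=(M4−M3)/(6·3)=-1567/3866, b=Δ3−h3·(2M3+M4)/6=-6547/3866
seg 4: a=0, c=M4/2=-5931/3866, d=(M5−M4)/(6·2)=1977/7732, b=Δ4−h4·(2M4+M5)/6=88/1933
t_q=17/2 → seg 4, τ=3/2; S=0+88/1933·τ+-5931/3866·τ²+1977/7732·τ³=-155913/61856

  seg 0: a=-1 b=-19819/3866 c=0 d=8221/3866
  seg 1: a=-4 b=2422/1933 c=24663/3866 d=-14043/3866
  seg 2: a=0 b=12041/3866 c=-8733/1933 d=4273/3866
  seg 3: a=-3 b=-6547/3866 c=4086/1933 d=-1567/3866
  seg 4: a=0 b=88/1933 c=-5931/3866 d=1977/7732
S(17/2) = -155913/61856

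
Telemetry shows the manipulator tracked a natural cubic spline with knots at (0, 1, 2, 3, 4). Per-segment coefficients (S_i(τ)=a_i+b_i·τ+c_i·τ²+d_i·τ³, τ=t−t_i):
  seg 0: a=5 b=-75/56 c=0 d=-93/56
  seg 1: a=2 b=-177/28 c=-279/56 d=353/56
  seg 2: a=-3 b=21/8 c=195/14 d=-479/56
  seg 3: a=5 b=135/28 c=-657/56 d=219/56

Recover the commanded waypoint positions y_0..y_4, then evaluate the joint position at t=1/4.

y_0=5 y_1=2 y_2=-3 y_3=5 y_4=2
S(1/4) = 16627/3584

y_0 = S_0(0) = a_0 = 5
y_1 = S_1(0) = a_1 = 2
y_2 = S_2(0) = a_2 = -3
y_3 = S_3(0) = a_3 = 5
y_4 = S_3(1) = 2
t_q=1/4 is in segment 0 (τ=1/4); S_0(τ)=16627/3584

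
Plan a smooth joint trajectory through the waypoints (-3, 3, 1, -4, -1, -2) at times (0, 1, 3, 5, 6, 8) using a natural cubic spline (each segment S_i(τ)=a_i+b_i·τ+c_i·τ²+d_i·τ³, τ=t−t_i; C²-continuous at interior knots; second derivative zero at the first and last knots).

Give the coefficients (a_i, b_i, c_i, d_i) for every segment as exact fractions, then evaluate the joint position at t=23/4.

  seg 0: a=-3 b=9917/1396 c=0 d=-1541/1396
  seg 1: a=3 b=2647/698 c=-4623/1396 d=639/1396
  seg 2: a=1 b=-2765/698 c=-789/1396 d=1809/2792
  seg 3: a=-4 b=542/349 c=2319/698 d=-1309/698
  seg 4: a=-1 b=1795/698 c=-804/349 d=134/349
S(23/4) = -78515/44672

Δ: Δ0=6, Δ1=-1, Δ2=-5/2, Δ3=3, Δ4=-1/2
row 1: diag=6, rhs=-42; c'=1/3, d'=-7
row 2: denom=8−2·1/3=22/3; d'=(-9−2·-7)/(22/3)=15/22
row 3: denom=6−2·3/11=60/11; d'=(33−2·15/22)/(60/11)=29/5
row 4: denom=6−1·11/60=349/60; d'=(-21−1·29/5)/(349/60)=-1608/349
back: M4=-1608/349
back: M3=29/5−11/60·-1608/349=2319/349
back: M2=15/22−3/11·2319/349=-789/698
back: M1=-7−1/3·-789/698=-4623/698
M: M0=0, M1=-4623/698, M2=-789/698, M3=2319/349, M4=-1608/349, M5=0
seg 0: a=-3, c=M0/2=0, d=(M1−M0)/(6·1)=-1541/1396, b=Δ0−h0·(2M0+M1)/6=9917/1396
seg 1: a=3, c=M1/2=-4623/1396, d=(M2−M1)/(6·2)=639/1396, b=Δ1−h1·(2M1+M2)/6=2647/698
seg 2: a=1, c=M2/2=-789/1396, d=(M3−M2)/(6·2)=1809/2792, b=Δ2−h2·(2M2+M3)/6=-2765/698
seg 3: a=-4, c=M3/2=2319/698, d=(M4−M3)/(6·1)=-1309/698, b=Δ3−h3·(2M3+M4)/6=542/349
seg 4: a=-1, c=M4/2=-804/349, d=(M5−M4)/(6·2)=134/349, b=Δ4−h4·(2M4+M5)/6=1795/698
t_q=23/4 → seg 3, τ=3/4; S=-4+542/349·τ+2319/698·τ²+-1309/698·τ³=-78515/44672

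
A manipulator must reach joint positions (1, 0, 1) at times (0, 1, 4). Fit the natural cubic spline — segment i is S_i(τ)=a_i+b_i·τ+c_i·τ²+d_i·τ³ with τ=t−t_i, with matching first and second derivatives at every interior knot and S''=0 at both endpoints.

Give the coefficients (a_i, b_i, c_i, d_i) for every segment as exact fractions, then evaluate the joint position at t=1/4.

  seg 0: a=1 b=-7/6 c=0 d=1/6
  seg 1: a=0 b=-2/3 c=1/2 d=-1/18
S(1/4) = 91/128

Δ: Δ0=-1, Δ1=1/3
row 1: diag=8, rhs=8; c'=3/8, d'=1
back: M1=1
M: M0=0, M1=1, M2=0
seg 0: a=1, c=M0/2=0, d=(M1−M0)/(6·1)=1/6, b=Δ0−h0·(2M0+M1)/6=-7/6
seg 1: a=0, c=M1/2=1/2, d=(M2−M1)/(6·3)=-1/18, b=Δ1−h1·(2M1+M2)/6=-2/3
t_q=1/4 → seg 0, τ=1/4; S=1+-7/6·τ+0·τ²+1/6·τ³=91/128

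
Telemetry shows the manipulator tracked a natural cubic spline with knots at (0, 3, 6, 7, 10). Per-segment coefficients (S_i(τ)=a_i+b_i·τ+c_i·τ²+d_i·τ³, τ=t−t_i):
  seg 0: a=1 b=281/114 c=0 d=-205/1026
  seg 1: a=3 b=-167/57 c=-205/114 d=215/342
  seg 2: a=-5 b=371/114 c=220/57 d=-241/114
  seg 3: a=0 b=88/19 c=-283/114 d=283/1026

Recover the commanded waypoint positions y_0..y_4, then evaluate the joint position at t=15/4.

y_0 = S_0(0) = a_0 = 1
y_1 = S_1(0) = a_1 = 3
y_2 = S_2(0) = a_2 = -5
y_3 = S_3(0) = a_3 = 0
y_4 = S_3(3) = -1
t_q=15/4 is in segment 1 (τ=3/4); S_1(τ)=137/2432

y_0=1 y_1=3 y_2=-5 y_3=0 y_4=-1
S(15/4) = 137/2432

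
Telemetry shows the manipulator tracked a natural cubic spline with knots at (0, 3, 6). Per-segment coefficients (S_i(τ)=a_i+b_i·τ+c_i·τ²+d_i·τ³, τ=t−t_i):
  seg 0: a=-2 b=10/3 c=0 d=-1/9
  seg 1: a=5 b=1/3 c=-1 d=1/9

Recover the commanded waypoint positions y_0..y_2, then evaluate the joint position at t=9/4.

y_0 = S_0(0) = a_0 = -2
y_1 = S_1(0) = a_1 = 5
y_2 = S_1(3) = 0
t_q=9/4 is in segment 0 (τ=9/4); S_0(τ)=271/64

y_0=-2 y_1=5 y_2=0
S(9/4) = 271/64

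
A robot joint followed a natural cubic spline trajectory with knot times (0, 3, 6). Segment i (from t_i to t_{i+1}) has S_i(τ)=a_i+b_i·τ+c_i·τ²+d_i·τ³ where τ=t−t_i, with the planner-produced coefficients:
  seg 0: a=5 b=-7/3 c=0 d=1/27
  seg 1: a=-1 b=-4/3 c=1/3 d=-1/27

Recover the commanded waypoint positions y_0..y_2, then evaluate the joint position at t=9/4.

y_0 = S_0(0) = a_0 = 5
y_1 = S_1(0) = a_1 = -1
y_2 = S_1(3) = -3
t_q=9/4 is in segment 0 (τ=9/4); S_0(τ)=11/64

y_0=5 y_1=-1 y_2=-3
S(9/4) = 11/64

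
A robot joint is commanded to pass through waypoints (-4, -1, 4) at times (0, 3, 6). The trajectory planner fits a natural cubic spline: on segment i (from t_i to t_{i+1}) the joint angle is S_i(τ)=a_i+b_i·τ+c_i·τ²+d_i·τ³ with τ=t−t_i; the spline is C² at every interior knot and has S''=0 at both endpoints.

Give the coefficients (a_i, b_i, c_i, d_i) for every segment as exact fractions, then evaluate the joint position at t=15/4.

  seg 0: a=-4 b=5/6 c=0 d=1/54
  seg 1: a=-1 b=4/3 c=1/6 d=-1/54
S(15/4) = 11/128

Δ: Δ0=1, Δ1=5/3
row 1: diag=12, rhs=4; c'=1/4, d'=1/3
back: M1=1/3
M: M0=0, M1=1/3, M2=0
seg 0: a=-4, c=M0/2=0, d=(M1−M0)/(6·3)=1/54, b=Δ0−h0·(2M0+M1)/6=5/6
seg 1: a=-1, c=M1/2=1/6, d=(M2−M1)/(6·3)=-1/54, b=Δ1−h1·(2M1+M2)/6=4/3
t_q=15/4 → seg 1, τ=3/4; S=-1+4/3·τ+1/6·τ²+-1/54·τ³=11/128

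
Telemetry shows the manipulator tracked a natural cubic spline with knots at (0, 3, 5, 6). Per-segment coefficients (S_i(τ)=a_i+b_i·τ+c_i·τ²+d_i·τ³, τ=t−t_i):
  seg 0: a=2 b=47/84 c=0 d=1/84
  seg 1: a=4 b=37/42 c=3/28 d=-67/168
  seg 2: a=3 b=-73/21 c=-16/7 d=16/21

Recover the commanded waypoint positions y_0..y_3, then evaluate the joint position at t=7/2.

y_0=2 y_1=4 y_2=3 y_3=-2
S(7/2) = 1979/448

y_0 = S_0(0) = a_0 = 2
y_1 = S_1(0) = a_1 = 4
y_2 = S_2(0) = a_2 = 3
y_3 = S_2(1) = -2
t_q=7/2 is in segment 1 (τ=1/2); S_1(τ)=1979/448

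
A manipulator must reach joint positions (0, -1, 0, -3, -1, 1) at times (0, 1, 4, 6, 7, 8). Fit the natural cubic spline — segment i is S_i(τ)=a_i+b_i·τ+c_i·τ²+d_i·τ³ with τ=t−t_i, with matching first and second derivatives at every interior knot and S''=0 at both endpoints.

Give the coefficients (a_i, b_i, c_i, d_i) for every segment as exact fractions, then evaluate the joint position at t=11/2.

  seg 0: a=0 b=-343/258 c=0 d=85/258
  seg 1: a=-1 b=-44/129 c=85/86 d=-197/774
  seg 2: a=0 b=-331/258 c=-56/43 d=77/129
  seg 3: a=-3 b=173/258 c=98/43 d=-245/258
  seg 4: a=-1 b=307/129 c=-49/86 d=49/258
S(11/2) = -977/344

Δ: Δ0=-1, Δ1=1/3, Δ2=-3/2, Δ3=2, Δ4=2
row 1: diag=8, rhs=8; c'=3/8, d'=1
row 2: denom=10−3·3/8=71/8; d'=(-11−3·1)/(71/8)=-112/71
row 3: denom=6−2·16/71=394/71; d'=(21−2·-112/71)/(394/71)=1715/394
row 4: denom=4−1·71/394=1505/394; d'=(0−1·1715/394)/(1505/394)=-49/43
back: M4=-49/43
back: M3=1715/394−71/394·-49/43=196/43
back: M2=-112/71−16/71·196/43=-112/43
back: M1=1−3/8·-112/43=85/43
M: M0=0, M1=85/43, M2=-112/43, M3=196/43, M4=-49/43, M5=0
seg 0: a=0, c=M0/2=0, d=(M1−M0)/(6·1)=85/258, b=Δ0−h0·(2M0+M1)/6=-343/258
seg 1: a=-1, c=M1/2=85/86, d=(M2−M1)/(6·3)=-197/774, b=Δ1−h1·(2M1+M2)/6=-44/129
seg 2: a=0, c=M2/2=-56/43, d=(M3−M2)/(6·2)=77/129, b=Δ2−h2·(2M2+M3)/6=-331/258
seg 3: a=-3, c=M3/2=98/43, d=(M4−M3)/(6·1)=-245/258, b=Δ3−h3·(2M3+M4)/6=173/258
seg 4: a=-1, c=M4/2=-49/86, d=(M5−M4)/(6·1)=49/258, b=Δ4−h4·(2M4+M5)/6=307/129
t_q=11/2 → seg 2, τ=3/2; S=0+-331/258·τ+-56/43·τ²+77/129·τ³=-977/344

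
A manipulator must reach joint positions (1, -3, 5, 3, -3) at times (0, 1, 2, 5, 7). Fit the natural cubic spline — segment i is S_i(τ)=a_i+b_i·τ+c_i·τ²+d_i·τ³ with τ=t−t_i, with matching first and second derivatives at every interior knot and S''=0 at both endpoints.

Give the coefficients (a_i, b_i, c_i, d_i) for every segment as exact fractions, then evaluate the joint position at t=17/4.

  seg 0: a=1 b=-6083/822 c=0 d=2795/822
  seg 1: a=-3 b=1151/411 c=2795/274 d=-4111/822
  seg 2: a=5 b=6739/822 c=-658/137 d=1519/2466
  seg 3: a=3 b=-1639/411 c=203/274 d=-203/1644
S(17/4) = 107807/17536

Δ: Δ0=-4, Δ1=8, Δ2=-2/3, Δ3=-3
row 1: diag=4, rhs=72; c'=1/4, d'=18
row 2: denom=8−1·1/4=31/4; d'=(-52−1·18)/(31/4)=-280/31
row 3: denom=10−3·12/31=274/31; d'=(-14−3·-280/31)/(274/31)=203/137
back: M3=203/137
back: M2=-280/31−12/31·203/137=-1316/137
back: M1=18−1/4·-1316/137=2795/137
M: M0=0, M1=2795/137, M2=-1316/137, M3=203/137, M4=0
seg 0: a=1, c=M0/2=0, d=(M1−M0)/(6·1)=2795/822, b=Δ0−h0·(2M0+M1)/6=-6083/822
seg 1: a=-3, c=M1/2=2795/274, d=(M2−M1)/(6·1)=-4111/822, b=Δ1−h1·(2M1+M2)/6=1151/411
seg 2: a=5, c=M2/2=-658/137, d=(M3−M2)/(6·3)=1519/2466, b=Δ2−h2·(2M2+M3)/6=6739/822
seg 3: a=3, c=M3/2=203/274, d=(M4−M3)/(6·2)=-203/1644, b=Δ3−h3·(2M3+M4)/6=-1639/411
t_q=17/4 → seg 2, τ=9/4; S=5+6739/822·τ+-658/137·τ²+1519/2466·τ³=107807/17536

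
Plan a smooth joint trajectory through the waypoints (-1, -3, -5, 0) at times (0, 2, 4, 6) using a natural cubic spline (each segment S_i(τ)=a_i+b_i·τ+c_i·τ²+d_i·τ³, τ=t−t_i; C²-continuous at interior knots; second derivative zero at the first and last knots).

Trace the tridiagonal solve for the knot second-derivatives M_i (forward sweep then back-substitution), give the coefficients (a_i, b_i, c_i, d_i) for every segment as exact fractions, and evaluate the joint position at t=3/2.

Δ: Δ0=-1, Δ1=-1, Δ2=5/2
row 1: diag=8, rhs=0; c'=1/4, d'=0
row 2: denom=8−2·1/4=15/2; d'=(21−2·0)/(15/2)=14/5
back: M2=14/5
back: M1=0−1/4·14/5=-7/10
M: M0=0, M1=-7/10, M2=14/5, M3=0
seg 0: a=-1, c=M0/2=0, d=(M1−M0)/(6·2)=-7/120, b=Δ0−h0·(2M0+M1)/6=-23/30
seg 1: a=-3, c=M1/2=-7/20, d=(M2−M1)/(6·2)=7/24, b=Δ1−h1·(2M1+M2)/6=-22/15
seg 2: a=-5, c=M2/2=7/5, d=(M3−M2)/(6·2)=-7/30, b=Δ2−h2·(2M2+M3)/6=19/30
t_q=3/2 → seg 0, τ=3/2; S=-1+-23/30·τ+0·τ²+-7/120·τ³=-751/320

  seg 0: a=-1 b=-23/30 c=0 d=-7/120
  seg 1: a=-3 b=-22/15 c=-7/20 d=7/24
  seg 2: a=-5 b=19/30 c=7/5 d=-7/30
S(3/2) = -751/320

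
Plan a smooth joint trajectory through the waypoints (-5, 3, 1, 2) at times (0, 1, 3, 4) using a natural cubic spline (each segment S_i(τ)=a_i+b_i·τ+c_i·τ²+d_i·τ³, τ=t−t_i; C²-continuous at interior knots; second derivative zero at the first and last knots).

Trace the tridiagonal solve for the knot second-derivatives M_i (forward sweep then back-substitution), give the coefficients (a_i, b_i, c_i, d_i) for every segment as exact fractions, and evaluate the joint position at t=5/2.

Δ: Δ0=8, Δ1=-1, Δ2=1
row 1: diag=6, rhs=-54; c'=1/3, d'=-9
row 2: denom=6−2·1/3=16/3; d'=(12−2·-9)/(16/3)=45/8
back: M2=45/8
back: M1=-9−1/3·45/8=-87/8
M: M0=0, M1=-87/8, M2=45/8, M3=0
seg 0: a=-5, c=M0/2=0, d=(M1−M0)/(6·1)=-29/16, b=Δ0−h0·(2M0+M1)/6=157/16
seg 1: a=3, c=M1/2=-87/16, d=(M2−M1)/(6·2)=11/8, b=Δ1−h1·(2M1+M2)/6=35/8
seg 2: a=1, c=M2/2=45/16, d=(M3−M2)/(6·1)=-15/16, b=Δ2−h2·(2M2+M3)/6=-7/8
t_q=5/2 → seg 1, τ=3/2; S=3+35/8·τ+-87/16·τ²+11/8·τ³=63/32

  seg 0: a=-5 b=157/16 c=0 d=-29/16
  seg 1: a=3 b=35/8 c=-87/16 d=11/8
  seg 2: a=1 b=-7/8 c=45/16 d=-15/16
S(5/2) = 63/32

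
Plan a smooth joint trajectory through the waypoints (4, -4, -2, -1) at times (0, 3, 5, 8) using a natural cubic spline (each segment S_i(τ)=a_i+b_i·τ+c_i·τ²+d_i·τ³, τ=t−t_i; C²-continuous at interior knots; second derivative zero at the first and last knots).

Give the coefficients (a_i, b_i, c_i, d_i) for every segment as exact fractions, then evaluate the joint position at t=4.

  seg 0: a=4 b=-185/48 c=0 d=19/144
  seg 1: a=-4 b=-7/24 c=19/16 d=-13/48
  seg 2: a=-2 b=29/24 c=-7/16 d=7/144
S(4) = -27/8

Δ: Δ0=-8/3, Δ1=1, Δ2=1/3
row 1: diag=10, rhs=22; c'=1/5, d'=11/5
row 2: denom=10−2·1/5=48/5; d'=(-4−2·11/5)/(48/5)=-7/8
back: M2=-7/8
back: M1=11/5−1/5·-7/8=19/8
M: M0=0, M1=19/8, M2=-7/8, M3=0
seg 0: a=4, c=M0/2=0, d=(M1−M0)/(6·3)=19/144, b=Δ0−h0·(2M0+M1)/6=-185/48
seg 1: a=-4, c=M1/2=19/16, d=(M2−M1)/(6·2)=-13/48, b=Δ1−h1·(2M1+M2)/6=-7/24
seg 2: a=-2, c=M2/2=-7/16, d=(M3−M2)/(6·3)=7/144, b=Δ2−h2·(2M2+M3)/6=29/24
t_q=4 → seg 1, τ=1; S=-4+-7/24·τ+19/16·τ²+-13/48·τ³=-27/8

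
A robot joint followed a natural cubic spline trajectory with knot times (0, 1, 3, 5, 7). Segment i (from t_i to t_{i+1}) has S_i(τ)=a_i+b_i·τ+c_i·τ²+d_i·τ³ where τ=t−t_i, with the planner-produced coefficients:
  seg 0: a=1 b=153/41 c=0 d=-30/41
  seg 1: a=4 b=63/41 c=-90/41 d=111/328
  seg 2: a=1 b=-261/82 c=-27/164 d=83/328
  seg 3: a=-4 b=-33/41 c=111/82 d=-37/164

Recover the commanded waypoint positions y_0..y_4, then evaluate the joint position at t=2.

y_0=1 y_1=4 y_2=1 y_3=-4 y_4=-2
S(2) = 1207/328

y_0 = S_0(0) = a_0 = 1
y_1 = S_1(0) = a_1 = 4
y_2 = S_2(0) = a_2 = 1
y_3 = S_3(0) = a_3 = -4
y_4 = S_3(2) = -2
t_q=2 is in segment 1 (τ=1); S_1(τ)=1207/328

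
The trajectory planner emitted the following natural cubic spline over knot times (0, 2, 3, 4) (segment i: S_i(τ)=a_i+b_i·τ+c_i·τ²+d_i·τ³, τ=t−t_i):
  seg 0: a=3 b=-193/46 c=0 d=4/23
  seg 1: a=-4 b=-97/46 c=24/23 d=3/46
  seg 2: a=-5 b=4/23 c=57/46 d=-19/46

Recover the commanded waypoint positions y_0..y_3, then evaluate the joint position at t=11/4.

y_0 = S_0(0) = a_0 = 3
y_1 = S_1(0) = a_1 = -4
y_2 = S_2(0) = a_2 = -5
y_3 = S_2(1) = -4
t_q=11/4 is in segment 1 (τ=3/4); S_1(τ)=-14623/2944

y_0=3 y_1=-4 y_2=-5 y_3=-4
S(11/4) = -14623/2944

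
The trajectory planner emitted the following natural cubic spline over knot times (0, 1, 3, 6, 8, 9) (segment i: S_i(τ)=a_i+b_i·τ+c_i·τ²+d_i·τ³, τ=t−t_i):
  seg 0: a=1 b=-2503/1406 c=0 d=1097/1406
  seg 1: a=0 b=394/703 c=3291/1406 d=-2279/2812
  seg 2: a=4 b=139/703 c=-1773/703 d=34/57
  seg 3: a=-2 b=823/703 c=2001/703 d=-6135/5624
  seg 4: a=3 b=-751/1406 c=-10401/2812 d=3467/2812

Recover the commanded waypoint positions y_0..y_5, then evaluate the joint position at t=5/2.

y_0=1 y_1=0 y_2=4 y_3=-2 y_4=3 y_5=0
S(5/2) = 75855/22496

y_0 = S_0(0) = a_0 = 1
y_1 = S_1(0) = a_1 = 0
y_2 = S_2(0) = a_2 = 4
y_3 = S_3(0) = a_3 = -2
y_4 = S_4(0) = a_4 = 3
y_5 = S_4(1) = 0
t_q=5/2 is in segment 1 (τ=3/2); S_1(τ)=75855/22496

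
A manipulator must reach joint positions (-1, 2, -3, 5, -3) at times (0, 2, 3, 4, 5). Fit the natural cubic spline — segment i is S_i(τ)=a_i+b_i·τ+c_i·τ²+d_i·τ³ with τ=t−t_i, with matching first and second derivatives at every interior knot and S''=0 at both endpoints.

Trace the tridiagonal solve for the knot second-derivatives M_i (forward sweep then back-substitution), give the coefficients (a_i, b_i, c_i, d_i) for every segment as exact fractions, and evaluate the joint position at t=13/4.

  seg 0: a=-1 b=230/43 c=0 d=-331/344
  seg 1: a=2 b=-533/86 c=-993/172 d=1199/172
  seg 2: a=-3 b=545/172 c=651/43 d=-1773/172
  seg 3: a=5 b=217/86 c=-2715/172 d=905/172
S(13/4) = -15661/11008

Δ: Δ0=3/2, Δ1=-5, Δ2=8, Δ3=-8
row 1: diag=6, rhs=-39; c'=1/6, d'=-13/2
row 2: denom=4−1·1/6=23/6; d'=(78−1·-13/2)/(23/6)=507/23
row 3: denom=4−1·6/23=86/23; d'=(-96−1·507/23)/(86/23)=-2715/86
back: M3=-2715/86
back: M2=507/23−6/23·-2715/86=1302/43
back: M1=-13/2−1/6·1302/43=-993/86
M: M0=0, M1=-993/86, M2=1302/43, M3=-2715/86, M4=0
seg 0: a=-1, c=M0/2=0, d=(M1−M0)/(6·2)=-331/344, b=Δ0−h0·(2M0+M1)/6=230/43
seg 1: a=2, c=M1/2=-993/172, d=(M2−M1)/(6·1)=1199/172, b=Δ1−h1·(2M1+M2)/6=-533/86
seg 2: a=-3, c=M2/2=651/43, d=(M3−M2)/(6·1)=-1773/172, b=Δ2−h2·(2M2+M3)/6=545/172
seg 3: a=5, c=M3/2=-2715/172, d=(M4−M3)/(6·1)=905/172, b=Δ3−h3·(2M3+M4)/6=217/86
t_q=13/4 → seg 2, τ=1/4; S=-3+545/172·τ+651/43·τ²+-1773/172·τ³=-15661/11008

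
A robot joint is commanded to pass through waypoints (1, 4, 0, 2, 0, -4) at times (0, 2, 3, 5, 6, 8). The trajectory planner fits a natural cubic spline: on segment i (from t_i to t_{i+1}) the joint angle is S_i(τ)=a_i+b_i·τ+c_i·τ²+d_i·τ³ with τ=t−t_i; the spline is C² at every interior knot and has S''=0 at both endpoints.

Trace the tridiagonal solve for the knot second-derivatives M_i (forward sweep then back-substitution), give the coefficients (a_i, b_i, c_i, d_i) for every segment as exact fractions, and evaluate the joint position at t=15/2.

  seg 0: a=1 b=8179/2162 c=0 d=-617/1081
  seg 1: a=4 b=-6629/2162 c=-3702/1081 d=5385/2162
  seg 2: a=0 b=-2641/1081 c=8751/2162 d=-107/92
  seg 3: a=2 b=-226/1081 c=-3168/1081 d=1232/1081
  seg 4: a=0 b=-2866/1081 c=528/1081 d=-88/1081
S(15/2) = -3408/1081

Δ: Δ0=3/2, Δ1=-4, Δ2=1, Δ3=-2, Δ4=-2
row 1: diag=6, rhs=-33; c'=1/6, d'=-11/2
row 2: denom=6−1·1/6=35/6; d'=(30−1·-11/2)/(35/6)=213/35
row 3: denom=6−2·12/35=186/35; d'=(-18−2·213/35)/(186/35)=-176/31
row 4: denom=6−1·35/186=1081/186; d'=(0−1·-176/31)/(1081/186)=1056/1081
back: M4=1056/1081
back: M3=-176/31−35/186·1056/1081=-6336/1081
back: M2=213/35−12/35·-6336/1081=8751/1081
back: M1=-11/2−1/6·8751/1081=-7404/1081
M: M0=0, M1=-7404/1081, M2=8751/1081, M3=-6336/1081, M4=1056/1081, M5=0
seg 0: a=1, c=M0/2=0, d=(M1−M0)/(6·2)=-617/1081, b=Δ0−h0·(2M0+M1)/6=8179/2162
seg 1: a=4, c=M1/2=-3702/1081, d=(M2−M1)/(6·1)=5385/2162, b=Δ1−h1·(2M1+M2)/6=-6629/2162
seg 2: a=0, c=M2/2=8751/2162, d=(M3−M2)/(6·2)=-107/92, b=Δ2−h2·(2M2+M3)/6=-2641/1081
seg 3: a=2, c=M3/2=-3168/1081, d=(M4−M3)/(6·1)=1232/1081, b=Δ3−h3·(2M3+M4)/6=-226/1081
seg 4: a=0, c=M4/2=528/1081, d=(M5−M4)/(6·2)=-88/1081, b=Δ4−h4·(2M4+M5)/6=-2866/1081
t_q=15/2 → seg 4, τ=3/2; S=0+-2866/1081·τ+528/1081·τ²+-88/1081·τ³=-3408/1081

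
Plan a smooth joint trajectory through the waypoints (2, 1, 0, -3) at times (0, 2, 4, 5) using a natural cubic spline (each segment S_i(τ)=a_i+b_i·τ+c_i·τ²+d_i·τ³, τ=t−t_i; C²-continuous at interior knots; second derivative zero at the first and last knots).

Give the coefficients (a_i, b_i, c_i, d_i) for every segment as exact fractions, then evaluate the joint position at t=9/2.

  seg 0: a=2 b=-8/11 c=0 d=5/88
  seg 1: a=1 b=-1/22 c=15/44 d=-25/88
  seg 2: a=0 b=-23/11 c=-15/11 d=5/11
S(9/2) = -117/88

Δ: Δ0=-1/2, Δ1=-1/2, Δ2=-3
row 1: diag=8, rhs=0; c'=1/4, d'=0
row 2: denom=6−2·1/4=11/2; d'=(-15−2·0)/(11/2)=-30/11
back: M2=-30/11
back: M1=0−1/4·-30/11=15/22
M: M0=0, M1=15/22, M2=-30/11, M3=0
seg 0: a=2, c=M0/2=0, d=(M1−M0)/(6·2)=5/88, b=Δ0−h0·(2M0+M1)/6=-8/11
seg 1: a=1, c=M1/2=15/44, d=(M2−M1)/(6·2)=-25/88, b=Δ1−h1·(2M1+M2)/6=-1/22
seg 2: a=0, c=M2/2=-15/11, d=(M3−M2)/(6·1)=5/11, b=Δ2−h2·(2M2+M3)/6=-23/11
t_q=9/2 → seg 2, τ=1/2; S=0+-23/11·τ+-15/11·τ²+5/11·τ³=-117/88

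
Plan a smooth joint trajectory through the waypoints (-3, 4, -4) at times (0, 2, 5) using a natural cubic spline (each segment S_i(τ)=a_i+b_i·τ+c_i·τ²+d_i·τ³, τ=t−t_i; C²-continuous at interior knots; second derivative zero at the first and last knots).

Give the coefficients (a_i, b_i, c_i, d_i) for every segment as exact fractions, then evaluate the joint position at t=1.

  seg 0: a=-3 b=71/15 c=0 d=-37/120
  seg 1: a=4 b=31/30 c=-37/20 d=37/180
S(1) = 57/40

Δ: Δ0=7/2, Δ1=-8/3
row 1: diag=10, rhs=-37; c'=3/10, d'=-37/10
back: M1=-37/10
M: M0=0, M1=-37/10, M2=0
seg 0: a=-3, c=M0/2=0, d=(M1−M0)/(6·2)=-37/120, b=Δ0−h0·(2M0+M1)/6=71/15
seg 1: a=4, c=M1/2=-37/20, d=(M2−M1)/(6·3)=37/180, b=Δ1−h1·(2M1+M2)/6=31/30
t_q=1 → seg 0, τ=1; S=-3+71/15·τ+0·τ²+-37/120·τ³=57/40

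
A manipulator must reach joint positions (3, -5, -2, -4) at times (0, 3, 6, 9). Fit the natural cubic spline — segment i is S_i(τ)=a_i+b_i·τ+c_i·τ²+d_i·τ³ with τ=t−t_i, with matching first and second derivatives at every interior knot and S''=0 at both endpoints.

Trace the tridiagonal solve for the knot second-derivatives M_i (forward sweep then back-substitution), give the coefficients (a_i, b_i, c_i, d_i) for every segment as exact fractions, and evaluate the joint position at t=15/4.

  seg 0: a=3 b=-169/45 c=0 d=49/405
  seg 1: a=-5 b=-22/45 c=49/45 d=-16/81
  seg 2: a=-2 b=32/45 c=-31/45 d=31/405
S(15/4) = -387/80

Δ: Δ0=-8/3, Δ1=1, Δ2=-2/3
row 1: diag=12, rhs=22; c'=1/4, d'=11/6
row 2: denom=12−3·1/4=45/4; d'=(-10−3·11/6)/(45/4)=-62/45
back: M2=-62/45
back: M1=11/6−1/4·-62/45=98/45
M: M0=0, M1=98/45, M2=-62/45, M3=0
seg 0: a=3, c=M0/2=0, d=(M1−M0)/(6·3)=49/405, b=Δ0−h0·(2M0+M1)/6=-169/45
seg 1: a=-5, c=M1/2=49/45, d=(M2−M1)/(6·3)=-16/81, b=Δ1−h1·(2M1+M2)/6=-22/45
seg 2: a=-2, c=M2/2=-31/45, d=(M3−M2)/(6·3)=31/405, b=Δ2−h2·(2M2+M3)/6=32/45
t_q=15/4 → seg 1, τ=3/4; S=-5+-22/45·τ+49/45·τ²+-16/81·τ³=-387/80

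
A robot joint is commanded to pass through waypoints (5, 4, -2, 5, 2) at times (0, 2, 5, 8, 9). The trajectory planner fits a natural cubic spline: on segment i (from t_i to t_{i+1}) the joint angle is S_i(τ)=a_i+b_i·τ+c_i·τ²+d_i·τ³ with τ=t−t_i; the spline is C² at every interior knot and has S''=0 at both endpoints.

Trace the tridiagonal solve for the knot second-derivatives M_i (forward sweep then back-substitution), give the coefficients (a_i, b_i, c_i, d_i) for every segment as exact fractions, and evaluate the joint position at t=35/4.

Δ: Δ0=-1/2, Δ1=-2, Δ2=7/3, Δ3=-3
row 1: diag=10, rhs=-9; c'=3/10, d'=-9/10
row 2: denom=12−3·3/10=111/10; d'=(26−3·-9/10)/(111/10)=287/111
row 3: denom=8−3·10/37=266/37; d'=(-32−3·287/111)/(266/37)=-1471/266
back: M3=-1471/266
back: M2=287/111−10/37·-1471/266=1628/399
back: M1=-9/10−3/10·1628/399=-565/266
M: M0=0, M1=-565/266, M2=1628/399, M3=-1471/266, M4=0
seg 0: a=5, c=M0/2=0, d=(M1−M0)/(6·2)=-565/3192, b=Δ0−h0·(2M0+M1)/6=83/399
seg 1: a=4, c=M1/2=-565/532, d=(M2−M1)/(6·3)=4951/14364, b=Δ1−h1·(2M1+M2)/6=-1529/798
seg 2: a=-2, c=M2/2=814/399, d=(M3−M2)/(6·3)=-7669/14364, b=Δ2−h2·(2M2+M3)/6=1625/1596
seg 3: a=5, c=M3/2=-1471/532, d=(M4−M3)/(6·1)=1471/1596, b=Δ3−h3·(2M3+M4)/6=-923/798
t_q=35/4 → seg 3, τ=3/4; S=5+-923/798·τ+-1471/532·τ²+1471/1596·τ³=100987/34048

  seg 0: a=5 b=83/399 c=0 d=-565/3192
  seg 1: a=4 b=-1529/798 c=-565/532 d=4951/14364
  seg 2: a=-2 b=1625/1596 c=814/399 d=-7669/14364
  seg 3: a=5 b=-923/798 c=-1471/532 d=1471/1596
S(35/4) = 100987/34048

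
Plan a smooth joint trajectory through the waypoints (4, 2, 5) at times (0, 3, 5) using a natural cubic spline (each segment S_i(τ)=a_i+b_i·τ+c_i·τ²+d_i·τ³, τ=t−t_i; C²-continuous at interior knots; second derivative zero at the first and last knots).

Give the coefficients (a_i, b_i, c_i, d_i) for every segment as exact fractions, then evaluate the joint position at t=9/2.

Δ: Δ0=-2/3, Δ1=3/2
row 1: diag=10, rhs=13; c'=1/5, d'=13/10
back: M1=13/10
M: M0=0, M1=13/10, M2=0
seg 0: a=4, c=M0/2=0, d=(M1−M0)/(6·3)=13/180, b=Δ0−h0·(2M0+M1)/6=-79/60
seg 1: a=2, c=M1/2=13/20, d=(M2−M1)/(6·2)=-13/120, b=Δ1−h1·(2M1+M2)/6=19/30
t_q=9/2 → seg 1, τ=3/2; S=2+19/30·τ+13/20·τ²+-13/120·τ³=259/64

  seg 0: a=4 b=-79/60 c=0 d=13/180
  seg 1: a=2 b=19/30 c=13/20 d=-13/120
S(9/2) = 259/64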